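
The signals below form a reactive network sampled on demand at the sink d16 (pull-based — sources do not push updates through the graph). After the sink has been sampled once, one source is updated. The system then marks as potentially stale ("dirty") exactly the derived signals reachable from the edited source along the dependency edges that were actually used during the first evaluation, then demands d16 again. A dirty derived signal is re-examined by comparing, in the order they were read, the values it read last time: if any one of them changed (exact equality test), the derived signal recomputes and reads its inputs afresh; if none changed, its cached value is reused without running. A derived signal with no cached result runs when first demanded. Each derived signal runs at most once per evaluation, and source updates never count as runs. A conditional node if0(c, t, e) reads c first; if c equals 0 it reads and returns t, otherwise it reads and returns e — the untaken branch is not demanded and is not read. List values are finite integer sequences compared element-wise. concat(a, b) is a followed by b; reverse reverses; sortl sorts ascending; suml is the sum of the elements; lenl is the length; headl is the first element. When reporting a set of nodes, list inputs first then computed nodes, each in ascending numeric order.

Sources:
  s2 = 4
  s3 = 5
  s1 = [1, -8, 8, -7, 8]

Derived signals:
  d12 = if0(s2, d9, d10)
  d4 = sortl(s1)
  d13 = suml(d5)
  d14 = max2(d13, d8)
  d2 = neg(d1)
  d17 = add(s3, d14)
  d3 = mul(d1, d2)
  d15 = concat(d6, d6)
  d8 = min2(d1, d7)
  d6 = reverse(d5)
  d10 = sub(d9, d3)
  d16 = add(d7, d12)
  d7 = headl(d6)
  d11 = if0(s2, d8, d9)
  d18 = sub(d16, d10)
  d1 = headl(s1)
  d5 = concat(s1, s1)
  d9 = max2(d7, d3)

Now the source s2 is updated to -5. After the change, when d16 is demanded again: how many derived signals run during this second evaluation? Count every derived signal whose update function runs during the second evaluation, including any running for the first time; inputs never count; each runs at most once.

Run set: d12 (1 run).
The important point: d12 recomputes to an identical value, and the output ends up unchanged.

Initial pass — values computed on the first demand:
  d1 = headl([1, -8, 8, -7, 8]) = 1
  d2 = neg(1) = -1
  d3 = mul(1, -1) = -1
  d5 = concat([1, -8, 8, -7, 8], [1, -8, 8, -7, 8]) = [1, -8, 8, -7, 8, 1, -8, 8, -7, 8]
  d6 = reverse([1, -8, 8, -7, 8, 1, -8, 8, -7, 8]) = [8, -7, 8, -8, 1, 8, -7, 8, -8, 1]
  d7 = headl([8, -7, 8, -8, 1, 8, -7, 8, -8, 1]) = 8
  d9 = max2(8, -1) = 8
  d10 = sub(8, -1) = 9
  d12 = if0(s2=4 -> else branch d10) = 9
  d16 = add(8, 9) = 17

Second demand — change propagation:
  d12: re-runs because s2 4->-5; new result 9 (unchanged).
  d16: re-examined; everything it read last time is the same (d7 unchanged, d12 unchanged) — cache 17 kept, no run.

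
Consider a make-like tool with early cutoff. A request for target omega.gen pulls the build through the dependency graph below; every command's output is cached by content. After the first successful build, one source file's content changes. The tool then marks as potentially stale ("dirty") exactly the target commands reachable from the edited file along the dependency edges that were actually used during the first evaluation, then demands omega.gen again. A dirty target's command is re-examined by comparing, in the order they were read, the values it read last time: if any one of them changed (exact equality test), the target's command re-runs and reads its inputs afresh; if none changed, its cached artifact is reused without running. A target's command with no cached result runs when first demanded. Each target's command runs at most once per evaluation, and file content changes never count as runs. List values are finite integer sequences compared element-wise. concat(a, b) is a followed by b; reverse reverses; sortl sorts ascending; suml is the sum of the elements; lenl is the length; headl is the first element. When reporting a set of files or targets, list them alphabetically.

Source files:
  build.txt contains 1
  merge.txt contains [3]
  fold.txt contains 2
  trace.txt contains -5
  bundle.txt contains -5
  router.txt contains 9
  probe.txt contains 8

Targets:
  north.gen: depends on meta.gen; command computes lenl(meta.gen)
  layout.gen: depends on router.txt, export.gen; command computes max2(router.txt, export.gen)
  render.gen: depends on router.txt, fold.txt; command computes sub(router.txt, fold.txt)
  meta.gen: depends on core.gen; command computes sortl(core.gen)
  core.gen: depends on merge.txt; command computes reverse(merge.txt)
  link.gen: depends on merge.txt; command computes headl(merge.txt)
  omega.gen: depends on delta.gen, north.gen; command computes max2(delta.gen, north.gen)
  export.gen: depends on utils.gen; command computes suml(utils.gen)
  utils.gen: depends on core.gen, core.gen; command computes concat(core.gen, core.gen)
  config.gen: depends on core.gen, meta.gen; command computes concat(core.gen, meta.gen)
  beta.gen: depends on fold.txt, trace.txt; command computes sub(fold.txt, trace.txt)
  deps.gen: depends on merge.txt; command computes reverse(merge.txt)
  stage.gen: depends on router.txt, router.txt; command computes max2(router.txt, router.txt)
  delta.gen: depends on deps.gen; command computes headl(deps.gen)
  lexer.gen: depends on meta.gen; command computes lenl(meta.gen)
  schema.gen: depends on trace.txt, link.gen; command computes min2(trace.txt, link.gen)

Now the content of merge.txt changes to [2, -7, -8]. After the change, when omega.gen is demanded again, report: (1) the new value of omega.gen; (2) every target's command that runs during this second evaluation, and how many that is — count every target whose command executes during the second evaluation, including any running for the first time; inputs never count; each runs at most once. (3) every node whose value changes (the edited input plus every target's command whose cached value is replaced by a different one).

First demand of the output computes:
  core.gen = reverse([3]) = [3]
  deps.gen = reverse([3]) = [3]
  delta.gen = headl([3]) = 3
  meta.gen = sortl([3]) = [3]
  north.gen = lenl([3]) = 1
  omega.gen = max2(3, 1) = 3

After the edit, cleaning proceeds:
  core.gen: a read changed (merge.txt [3]->[2, -7, -8]) — executes, giving [-8, -7, 2].
  deps.gen: a read changed (merge.txt [3]->[2, -7, -8]) — executes, giving [-8, -7, 2].
  delta.gen: a read changed (deps.gen [3]->[-8, -7, 2]) — executes, giving -8.
  meta.gen: a read changed (core.gen [3]->[-8, -7, 2]) — executes, giving [-8, -7, 2].
  north.gen: a read changed (meta.gen [3]->[-8, -7, 2]) — executes, giving 3.
  omega.gen: a read changed (delta.gen 3->-8; north.gen 1->3) — executes, giving 3 — identical to its old value.

Demanding omega.gen again yields 3.
6 target commands run: core.gen, delta.gen, deps.gen, meta.gen, north.gen, omega.gen.
The nodes whose values change: core.gen, delta.gen, deps.gen, merge.txt, meta.gen, north.gen.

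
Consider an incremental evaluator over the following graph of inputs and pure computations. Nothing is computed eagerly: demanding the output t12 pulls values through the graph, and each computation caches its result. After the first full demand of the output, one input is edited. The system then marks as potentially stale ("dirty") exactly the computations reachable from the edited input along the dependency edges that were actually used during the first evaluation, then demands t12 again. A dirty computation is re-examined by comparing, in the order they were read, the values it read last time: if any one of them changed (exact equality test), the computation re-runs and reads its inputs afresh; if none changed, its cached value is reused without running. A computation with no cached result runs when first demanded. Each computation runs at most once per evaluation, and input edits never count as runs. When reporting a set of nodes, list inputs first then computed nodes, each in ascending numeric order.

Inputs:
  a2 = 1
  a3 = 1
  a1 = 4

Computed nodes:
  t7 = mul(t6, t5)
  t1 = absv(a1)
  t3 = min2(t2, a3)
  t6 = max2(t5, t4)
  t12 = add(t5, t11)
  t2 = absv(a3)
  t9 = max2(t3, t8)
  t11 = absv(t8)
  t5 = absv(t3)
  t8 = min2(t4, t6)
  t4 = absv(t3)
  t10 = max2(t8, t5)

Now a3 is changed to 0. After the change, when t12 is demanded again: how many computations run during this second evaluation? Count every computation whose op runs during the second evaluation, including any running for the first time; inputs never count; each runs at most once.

Initial pass — values computed on the first demand:
  t2 = absv(1) = 1
  t3 = min2(1, 1) = 1
  t4 = absv(1) = 1
  t5 = absv(1) = 1
  t6 = max2(1, 1) = 1
  t8 = min2(1, 1) = 1
  t11 = absv(1) = 1
  t12 = add(1, 1) = 2

Second demand — change propagation:
  t2: re-runs because a3 1->0; new result 0.
  t3: re-runs because t2 1->0; a3 1->0; new result 0.
  t4: re-runs because t3 1->0; new result 0.
  t5: re-runs because t3 1->0; new result 0.
  t6: re-runs because t5 1->0; t4 1->0; new result 0.
  t8: re-runs because t4 1->0; t6 1->0; new result 0.
  t11: re-runs because t8 1->0; new result 0.
  t12: re-runs because t5 1->0; t11 1->0; new result 0.

Run set: t2, t3, t4, t5, t6, t8, t11, t12 (8 run).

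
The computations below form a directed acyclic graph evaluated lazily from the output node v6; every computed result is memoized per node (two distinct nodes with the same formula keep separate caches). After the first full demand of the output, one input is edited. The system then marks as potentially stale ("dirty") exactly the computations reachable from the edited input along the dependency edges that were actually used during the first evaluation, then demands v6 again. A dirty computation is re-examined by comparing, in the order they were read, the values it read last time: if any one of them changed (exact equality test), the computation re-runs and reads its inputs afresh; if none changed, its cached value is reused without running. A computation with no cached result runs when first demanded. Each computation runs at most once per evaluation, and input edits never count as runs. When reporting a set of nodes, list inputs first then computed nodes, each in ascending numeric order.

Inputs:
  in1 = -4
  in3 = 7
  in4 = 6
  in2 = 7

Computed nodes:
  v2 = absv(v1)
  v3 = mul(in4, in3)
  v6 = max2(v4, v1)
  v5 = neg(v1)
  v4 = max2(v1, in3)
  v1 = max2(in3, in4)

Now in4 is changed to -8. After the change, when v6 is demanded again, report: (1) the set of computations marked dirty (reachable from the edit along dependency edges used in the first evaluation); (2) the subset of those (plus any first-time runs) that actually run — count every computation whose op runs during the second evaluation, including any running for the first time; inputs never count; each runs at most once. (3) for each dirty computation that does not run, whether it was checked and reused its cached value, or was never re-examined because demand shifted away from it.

First demand of the output computes:
  v1 = max2(7, 6) = 7
  v4 = max2(7, 7) = 7
  v6 = max2(7, 7) = 7

After the edit, cleaning proceeds:
  v1: a read changed (in4 6->-8) — executes, giving 7 — identical to its old value.
  v4: dirty, but its reads are unchanged (v1 unchanged, in3 unchanged); cached 7 stands.
  v6: dirty, but its reads are unchanged (v4 unchanged, v1 unchanged); cached 7 stands.

Note the absorption at v1: it re-runs yet its value is the same, leaving the output's value untouched.

The edit dirties: v1, v4, v6.
1 computations run: v1.
Cache hits after checking: v4, v6.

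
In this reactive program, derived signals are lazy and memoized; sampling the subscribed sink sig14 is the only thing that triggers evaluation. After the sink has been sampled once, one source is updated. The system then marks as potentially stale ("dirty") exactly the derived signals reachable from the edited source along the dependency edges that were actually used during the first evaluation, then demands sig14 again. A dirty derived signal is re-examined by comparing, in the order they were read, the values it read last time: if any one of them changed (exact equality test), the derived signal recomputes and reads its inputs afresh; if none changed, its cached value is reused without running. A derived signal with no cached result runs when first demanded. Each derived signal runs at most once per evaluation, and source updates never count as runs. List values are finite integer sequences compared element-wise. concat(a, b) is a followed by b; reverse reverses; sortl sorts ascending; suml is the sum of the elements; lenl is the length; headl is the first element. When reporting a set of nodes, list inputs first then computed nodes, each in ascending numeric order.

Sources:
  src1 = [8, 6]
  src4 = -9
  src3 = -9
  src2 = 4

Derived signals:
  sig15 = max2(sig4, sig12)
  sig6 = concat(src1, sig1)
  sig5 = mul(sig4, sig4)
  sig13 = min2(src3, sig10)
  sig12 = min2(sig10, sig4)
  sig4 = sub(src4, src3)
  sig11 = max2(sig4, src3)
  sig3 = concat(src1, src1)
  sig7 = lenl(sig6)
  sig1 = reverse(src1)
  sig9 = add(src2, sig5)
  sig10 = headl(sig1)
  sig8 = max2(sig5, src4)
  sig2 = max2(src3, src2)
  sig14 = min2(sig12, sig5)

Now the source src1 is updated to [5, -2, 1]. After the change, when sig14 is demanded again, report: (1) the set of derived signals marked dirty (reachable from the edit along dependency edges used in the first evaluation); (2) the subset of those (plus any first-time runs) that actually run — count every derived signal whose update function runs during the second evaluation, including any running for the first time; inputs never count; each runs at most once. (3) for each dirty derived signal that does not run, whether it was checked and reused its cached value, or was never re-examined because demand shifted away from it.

First demand of the output computes:
  sig1 = reverse([8, 6]) = [6, 8]
  sig4 = sub(-9, -9) = 0
  sig5 = mul(0, 0) = 0
  sig10 = headl([6, 8]) = 6
  sig12 = min2(6, 0) = 0
  sig14 = min2(0, 0) = 0

After the edit, cleaning proceeds:
  sig1: a read changed (src1 [8, 6]->[5, -2, 1]) — executes, giving [1, -2, 5].
  sig10: a read changed (sig1 [6, 8]->[1, -2, 5]) — executes, giving 1.
  sig12: a read changed (sig10 6->1) — executes, giving 0 — identical to its old value.
  sig14: dirty, but its reads are unchanged (sig12 unchanged, sig5 unchanged); cached 0 stands.

Note the absorption at sig12: it re-runs yet its value is the same, leaving the output's value untouched.

The edit dirties: sig1, sig10, sig12, sig14.
3 derived signals run: sig1, sig10, sig12.
Cache hits after checking: sig14.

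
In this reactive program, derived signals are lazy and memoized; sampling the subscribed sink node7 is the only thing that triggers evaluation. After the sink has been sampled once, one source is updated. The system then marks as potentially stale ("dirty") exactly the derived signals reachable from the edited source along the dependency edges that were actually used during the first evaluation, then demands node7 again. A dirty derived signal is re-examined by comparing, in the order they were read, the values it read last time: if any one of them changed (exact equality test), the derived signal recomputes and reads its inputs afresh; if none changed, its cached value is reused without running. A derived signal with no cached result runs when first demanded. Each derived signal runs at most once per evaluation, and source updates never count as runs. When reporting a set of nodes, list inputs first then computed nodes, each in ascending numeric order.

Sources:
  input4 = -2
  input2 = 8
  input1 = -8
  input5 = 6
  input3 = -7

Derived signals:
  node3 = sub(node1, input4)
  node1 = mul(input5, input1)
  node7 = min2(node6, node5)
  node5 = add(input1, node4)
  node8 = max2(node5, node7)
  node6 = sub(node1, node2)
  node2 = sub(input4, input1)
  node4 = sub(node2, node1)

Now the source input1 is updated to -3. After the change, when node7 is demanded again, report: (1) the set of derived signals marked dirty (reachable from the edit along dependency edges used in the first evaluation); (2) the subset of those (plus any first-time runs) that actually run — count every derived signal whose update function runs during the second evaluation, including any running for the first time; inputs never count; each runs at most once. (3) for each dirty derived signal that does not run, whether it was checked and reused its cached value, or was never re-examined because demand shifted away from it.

The edit dirties: node1, node2, node4, node5, node6, node7.
6 derived signals run: node1, node2, node4, node5, node6, node7.
No dirty derived signal escaped a run.

First demand of the output computes:
  node1 = mul(6, -8) = -48
  node2 = sub(-2, -8) = 6
  node4 = sub(6, -48) = 54
  node5 = add(-8, 54) = 46
  node6 = sub(-48, 6) = -54
  node7 = min2(-54, 46) = -54

After the edit, cleaning proceeds:
  node1: a read changed (input1 -8->-3) — executes, giving -18.
  node2: a read changed (input1 -8->-3) — executes, giving 1.
  node4: a read changed (node2 6->1; node1 -48->-18) — executes, giving 19.
  node5: a read changed (input1 -8->-3; node4 54->19) — executes, giving 16.
  node6: a read changed (node1 -48->-18; node2 6->1) — executes, giving -19.
  node7: a read changed (node6 -54->-19; node5 46->16) — executes, giving -19.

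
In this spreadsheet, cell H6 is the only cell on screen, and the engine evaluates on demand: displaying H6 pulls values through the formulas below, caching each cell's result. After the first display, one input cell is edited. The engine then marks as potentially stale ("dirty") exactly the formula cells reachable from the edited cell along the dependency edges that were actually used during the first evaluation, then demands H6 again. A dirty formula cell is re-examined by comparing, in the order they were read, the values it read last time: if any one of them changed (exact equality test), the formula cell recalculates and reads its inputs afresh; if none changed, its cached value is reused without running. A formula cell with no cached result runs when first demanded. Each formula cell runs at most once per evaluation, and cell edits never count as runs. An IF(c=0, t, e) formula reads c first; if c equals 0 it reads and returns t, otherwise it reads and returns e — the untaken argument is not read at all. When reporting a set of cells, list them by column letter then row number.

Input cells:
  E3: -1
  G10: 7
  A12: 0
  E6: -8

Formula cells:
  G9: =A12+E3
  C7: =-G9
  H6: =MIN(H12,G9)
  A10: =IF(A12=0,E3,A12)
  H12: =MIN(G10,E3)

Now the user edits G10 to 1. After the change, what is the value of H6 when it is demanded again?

Initial pass — values computed on the first demand:
  G9 = 0 + -1 = -1
  H12 = MIN(7, -1) = -1
  H6 = MIN(-1, -1) = -1

Second demand — change propagation:
  H12: re-runs because G10 7->1; new result -1 (unchanged).
  H6: re-examined; everything it read last time is the same (H12 unchanged, G9 unchanged) — cache -1 kept, no run.

The important point: H12 recomputes to an identical value, and the output ends up unchanged.

H6 now evaluates to -1.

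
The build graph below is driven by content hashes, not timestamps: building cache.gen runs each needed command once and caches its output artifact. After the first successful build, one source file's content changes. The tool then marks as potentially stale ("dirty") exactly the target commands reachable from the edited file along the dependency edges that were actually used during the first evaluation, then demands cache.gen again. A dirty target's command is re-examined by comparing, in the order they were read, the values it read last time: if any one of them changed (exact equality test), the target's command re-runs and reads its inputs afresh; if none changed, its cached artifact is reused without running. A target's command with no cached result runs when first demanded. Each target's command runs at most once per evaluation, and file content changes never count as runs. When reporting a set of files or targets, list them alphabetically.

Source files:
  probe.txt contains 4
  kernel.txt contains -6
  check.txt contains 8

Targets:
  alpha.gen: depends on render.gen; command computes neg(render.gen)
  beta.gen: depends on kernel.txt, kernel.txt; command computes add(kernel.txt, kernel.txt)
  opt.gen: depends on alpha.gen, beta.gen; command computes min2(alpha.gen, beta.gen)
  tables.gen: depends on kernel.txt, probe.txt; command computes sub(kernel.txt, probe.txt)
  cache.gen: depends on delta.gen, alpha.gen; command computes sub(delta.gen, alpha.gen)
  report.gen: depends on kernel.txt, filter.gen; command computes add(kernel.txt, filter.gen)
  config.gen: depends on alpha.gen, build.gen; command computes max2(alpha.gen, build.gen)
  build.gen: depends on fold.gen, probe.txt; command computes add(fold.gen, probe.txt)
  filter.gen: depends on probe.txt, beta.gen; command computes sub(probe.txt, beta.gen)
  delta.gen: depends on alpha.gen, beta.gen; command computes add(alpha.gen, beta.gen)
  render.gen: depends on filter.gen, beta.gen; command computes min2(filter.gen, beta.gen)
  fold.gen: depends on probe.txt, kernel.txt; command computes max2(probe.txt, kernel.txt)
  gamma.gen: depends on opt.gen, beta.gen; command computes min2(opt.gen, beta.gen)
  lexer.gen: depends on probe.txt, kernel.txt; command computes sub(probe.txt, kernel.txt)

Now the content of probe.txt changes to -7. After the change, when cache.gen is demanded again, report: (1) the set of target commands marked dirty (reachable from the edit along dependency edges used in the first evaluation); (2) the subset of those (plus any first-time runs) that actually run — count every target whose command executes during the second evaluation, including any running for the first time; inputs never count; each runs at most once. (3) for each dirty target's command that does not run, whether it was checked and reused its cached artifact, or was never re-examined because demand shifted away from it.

Dirty set: alpha.gen, cache.gen, delta.gen, filter.gen, render.gen.
Run set: filter.gen, render.gen (2 run).
Re-examined without running (cache reused): alpha.gen, cache.gen, delta.gen.
The important point: render.gen recomputes to an identical value, and the output ends up unchanged.

Initial pass — values computed on the first demand:
  beta.gen = add(-6, -6) = -12
  filter.gen = sub(4, -12) = 16
  render.gen = min2(16, -12) = -12
  alpha.gen = neg(-12) = 12
  delta.gen = add(12, -12) = 0
  cache.gen = sub(0, 12) = -12

Second demand — change propagation:
  filter.gen: re-runs because probe.txt 4->-7; new result 5.
  render.gen: re-runs because filter.gen 16->5; new result -12 (unchanged).
  alpha.gen: re-examined; everything it read last time is the same (render.gen unchanged) — cache 12 kept, no run.
  delta.gen: re-examined; everything it read last time is the same (alpha.gen unchanged, beta.gen unchanged) — cache 0 kept, no run.
  cache.gen: re-examined; everything it read last time is the same (delta.gen unchanged, alpha.gen unchanged) — cache -12 kept, no run.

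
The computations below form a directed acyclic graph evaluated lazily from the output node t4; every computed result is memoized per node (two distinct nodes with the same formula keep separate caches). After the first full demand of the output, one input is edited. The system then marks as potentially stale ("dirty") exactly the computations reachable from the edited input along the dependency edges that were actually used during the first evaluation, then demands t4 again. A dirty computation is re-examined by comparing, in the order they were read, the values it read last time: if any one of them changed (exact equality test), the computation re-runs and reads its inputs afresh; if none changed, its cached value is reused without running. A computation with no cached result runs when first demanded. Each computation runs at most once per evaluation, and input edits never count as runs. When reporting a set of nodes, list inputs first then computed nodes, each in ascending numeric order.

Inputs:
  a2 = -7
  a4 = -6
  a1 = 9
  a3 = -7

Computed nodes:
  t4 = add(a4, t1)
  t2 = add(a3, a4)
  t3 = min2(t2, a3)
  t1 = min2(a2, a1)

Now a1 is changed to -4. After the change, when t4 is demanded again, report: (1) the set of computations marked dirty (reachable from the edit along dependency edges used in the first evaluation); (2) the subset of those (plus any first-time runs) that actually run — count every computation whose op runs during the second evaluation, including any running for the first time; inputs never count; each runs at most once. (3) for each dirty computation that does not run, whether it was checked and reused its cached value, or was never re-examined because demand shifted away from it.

First demand of the output computes:
  t1 = min2(-7, 9) = -7
  t4 = add(-6, -7) = -13

After the edit, cleaning proceeds:
  t1: a read changed (a1 9->-4) — executes, giving -7 — identical to its old value.
  t4: dirty, but its reads are unchanged (a4 unchanged, t1 unchanged); cached -13 stands.

Note the absorption at t1: it re-runs yet its value is the same, leaving the output's value untouched.

The edit dirties: t1, t4.
1 computations run: t1.
Cache hits after checking: t4.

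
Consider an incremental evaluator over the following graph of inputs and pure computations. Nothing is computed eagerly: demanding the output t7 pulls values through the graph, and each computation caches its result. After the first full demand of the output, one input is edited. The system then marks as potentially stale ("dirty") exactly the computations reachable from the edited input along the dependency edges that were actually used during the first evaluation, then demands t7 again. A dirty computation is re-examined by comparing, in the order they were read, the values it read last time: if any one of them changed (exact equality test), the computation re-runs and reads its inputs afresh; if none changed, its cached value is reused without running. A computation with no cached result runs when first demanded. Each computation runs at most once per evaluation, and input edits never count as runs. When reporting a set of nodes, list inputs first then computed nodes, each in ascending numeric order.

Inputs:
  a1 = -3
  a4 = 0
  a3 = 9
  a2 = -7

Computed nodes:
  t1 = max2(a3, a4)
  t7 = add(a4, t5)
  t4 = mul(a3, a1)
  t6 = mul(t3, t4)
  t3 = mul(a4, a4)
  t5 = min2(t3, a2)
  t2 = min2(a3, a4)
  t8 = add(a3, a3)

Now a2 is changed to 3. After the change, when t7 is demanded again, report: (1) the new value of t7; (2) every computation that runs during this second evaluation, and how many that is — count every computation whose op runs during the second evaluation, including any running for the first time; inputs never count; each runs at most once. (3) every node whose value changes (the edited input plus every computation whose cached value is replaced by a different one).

Initial pass — values computed on the first demand:
  t3 = mul(0, 0) = 0
  t5 = min2(0, -7) = -7
  t7 = add(0, -7) = -7

Second demand — change propagation:
  t5: re-runs because a2 -7->3; new result 0.
  t7: re-runs because t5 -7->0; new result 0.

t7 now evaluates to 0.
Run set: t5, t7 (2 run).
Changed values: a2, t5, t7.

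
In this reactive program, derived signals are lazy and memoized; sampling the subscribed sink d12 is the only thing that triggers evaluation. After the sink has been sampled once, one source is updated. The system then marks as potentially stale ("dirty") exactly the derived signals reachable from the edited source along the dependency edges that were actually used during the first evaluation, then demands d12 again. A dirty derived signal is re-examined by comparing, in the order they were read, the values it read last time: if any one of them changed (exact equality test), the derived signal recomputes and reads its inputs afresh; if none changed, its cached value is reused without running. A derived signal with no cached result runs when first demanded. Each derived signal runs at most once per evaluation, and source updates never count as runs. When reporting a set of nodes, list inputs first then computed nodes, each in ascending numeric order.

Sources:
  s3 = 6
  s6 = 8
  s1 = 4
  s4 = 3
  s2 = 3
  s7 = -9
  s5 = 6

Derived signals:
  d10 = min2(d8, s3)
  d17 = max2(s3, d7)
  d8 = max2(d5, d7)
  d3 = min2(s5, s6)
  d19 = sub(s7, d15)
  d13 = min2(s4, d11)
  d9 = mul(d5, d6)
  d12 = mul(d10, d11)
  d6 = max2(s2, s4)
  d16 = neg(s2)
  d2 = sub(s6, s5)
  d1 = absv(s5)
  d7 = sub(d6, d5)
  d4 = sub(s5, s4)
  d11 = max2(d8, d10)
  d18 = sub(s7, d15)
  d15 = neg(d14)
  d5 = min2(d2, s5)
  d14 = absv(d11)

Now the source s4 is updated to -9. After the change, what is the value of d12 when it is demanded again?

First demand of the output computes:
  d2 = sub(8, 6) = 2
  d5 = min2(2, 6) = 2
  d6 = max2(3, 3) = 3
  d7 = sub(3, 2) = 1
  d8 = max2(2, 1) = 2
  d10 = min2(2, 6) = 2
  d11 = max2(2, 2) = 2
  d12 = mul(2, 2) = 4

After the edit, cleaning proceeds:
  d6: a read changed (s4 3->-9) — executes, giving 3 — identical to its old value.
  d7: dirty, but its reads are unchanged (d6 unchanged, d5 unchanged); cached 1 stands.
  d8: dirty, but its reads are unchanged (d5 unchanged, d7 unchanged); cached 2 stands.
  d10: dirty, but its reads are unchanged (d8 unchanged, s3 unchanged); cached 2 stands.
  d11: dirty, but its reads are unchanged (d8 unchanged, d10 unchanged); cached 2 stands.
  d12: dirty, but its reads are unchanged (d10 unchanged, d11 unchanged); cached 4 stands.

Note the absorption at d6: it re-runs yet its value is the same, leaving the output's value untouched.

Demanding d12 again yields 4.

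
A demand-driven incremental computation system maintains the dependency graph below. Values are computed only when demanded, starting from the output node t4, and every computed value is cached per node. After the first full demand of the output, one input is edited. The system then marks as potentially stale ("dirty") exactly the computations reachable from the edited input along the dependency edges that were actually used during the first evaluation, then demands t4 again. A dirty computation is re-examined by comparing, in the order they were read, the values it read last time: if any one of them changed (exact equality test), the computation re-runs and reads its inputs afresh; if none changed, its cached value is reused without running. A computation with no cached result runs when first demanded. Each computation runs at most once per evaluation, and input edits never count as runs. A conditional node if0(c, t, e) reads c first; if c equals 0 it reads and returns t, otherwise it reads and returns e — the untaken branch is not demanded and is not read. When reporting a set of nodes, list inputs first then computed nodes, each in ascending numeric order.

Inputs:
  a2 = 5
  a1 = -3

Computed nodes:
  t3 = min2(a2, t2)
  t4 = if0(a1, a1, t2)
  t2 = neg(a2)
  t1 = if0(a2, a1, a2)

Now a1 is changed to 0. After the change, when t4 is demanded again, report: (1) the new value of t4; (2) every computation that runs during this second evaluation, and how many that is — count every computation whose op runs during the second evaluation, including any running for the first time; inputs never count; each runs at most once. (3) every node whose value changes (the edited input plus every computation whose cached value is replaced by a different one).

First evaluation (everything demanded from the output):
  t2 = neg(5) = -5
  t4 = if0(a1=-3 -> else branch t2) = -5

Propagation after the edit:
  t4: runs — a1 -3->0; result 0.

New value of t4: 0.
Computations that run: t4 — 1 in total.
Values that change: a1, t4.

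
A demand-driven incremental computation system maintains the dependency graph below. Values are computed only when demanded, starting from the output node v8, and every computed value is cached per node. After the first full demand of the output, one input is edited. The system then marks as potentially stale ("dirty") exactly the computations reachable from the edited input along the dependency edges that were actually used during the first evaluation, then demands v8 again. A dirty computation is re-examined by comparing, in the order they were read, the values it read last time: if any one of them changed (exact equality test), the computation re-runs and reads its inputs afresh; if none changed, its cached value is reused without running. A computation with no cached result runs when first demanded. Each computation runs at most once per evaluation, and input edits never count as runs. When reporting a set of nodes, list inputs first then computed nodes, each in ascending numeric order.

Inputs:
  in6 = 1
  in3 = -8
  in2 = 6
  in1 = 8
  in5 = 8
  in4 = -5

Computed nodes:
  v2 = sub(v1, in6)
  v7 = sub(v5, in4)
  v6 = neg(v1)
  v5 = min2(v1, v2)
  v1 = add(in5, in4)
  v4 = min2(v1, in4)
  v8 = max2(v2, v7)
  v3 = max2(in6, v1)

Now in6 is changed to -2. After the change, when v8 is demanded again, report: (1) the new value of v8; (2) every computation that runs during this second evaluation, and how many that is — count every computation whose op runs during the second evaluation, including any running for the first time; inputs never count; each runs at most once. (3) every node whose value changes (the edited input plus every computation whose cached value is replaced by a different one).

New value of v8: 8.
Computations that run: v2, v5, v7, v8 — 4 in total.
Values that change: in6, v2, v5, v7, v8.

First evaluation (everything demanded from the output):
  v1 = add(8, -5) = 3
  v2 = sub(3, 1) = 2
  v5 = min2(3, 2) = 2
  v7 = sub(2, -5) = 7
  v8 = max2(2, 7) = 7

Propagation after the edit:
  v2: runs — in6 1->-2; result 5.
  v5: runs — v2 2->5; result 3.
  v7: runs — v5 2->3; result 8.
  v8: runs — v2 2->5; v7 7->8; result 8.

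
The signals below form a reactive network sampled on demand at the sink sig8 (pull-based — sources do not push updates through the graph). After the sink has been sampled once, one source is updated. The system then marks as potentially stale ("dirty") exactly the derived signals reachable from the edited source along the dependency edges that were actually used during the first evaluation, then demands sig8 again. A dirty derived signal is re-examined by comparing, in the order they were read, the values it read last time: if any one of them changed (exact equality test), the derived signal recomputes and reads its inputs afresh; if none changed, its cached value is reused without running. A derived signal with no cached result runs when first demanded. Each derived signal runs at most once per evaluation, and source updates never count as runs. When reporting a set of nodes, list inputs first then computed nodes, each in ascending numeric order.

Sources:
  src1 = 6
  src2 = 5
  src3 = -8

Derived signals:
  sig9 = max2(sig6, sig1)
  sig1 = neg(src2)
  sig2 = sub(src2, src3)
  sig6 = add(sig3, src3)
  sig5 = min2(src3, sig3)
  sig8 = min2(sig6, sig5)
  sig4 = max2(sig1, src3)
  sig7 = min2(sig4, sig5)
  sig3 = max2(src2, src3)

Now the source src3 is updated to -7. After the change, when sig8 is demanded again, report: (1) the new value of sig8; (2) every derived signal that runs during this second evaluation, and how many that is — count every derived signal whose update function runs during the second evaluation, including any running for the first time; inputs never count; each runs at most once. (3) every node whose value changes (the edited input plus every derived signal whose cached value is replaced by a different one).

Initial pass — values computed on the first demand:
  sig3 = max2(5, -8) = 5
  sig5 = min2(-8, 5) = -8
  sig6 = add(5, -8) = -3
  sig8 = min2(-3, -8) = -8

Second demand — change propagation:
  sig3: re-runs because src3 -8->-7; new result 5 (unchanged).
  sig5: re-runs because src3 -8->-7; new result -7.
  sig6: re-runs because src3 -8->-7; new result -2.
  sig8: re-runs because sig6 -3->-2; sig5 -8->-7; new result -7.

sig8 now evaluates to -7.
Run set: sig3, sig5, sig6, sig8 (4 run).
Changed values: src3, sig5, sig6, sig8.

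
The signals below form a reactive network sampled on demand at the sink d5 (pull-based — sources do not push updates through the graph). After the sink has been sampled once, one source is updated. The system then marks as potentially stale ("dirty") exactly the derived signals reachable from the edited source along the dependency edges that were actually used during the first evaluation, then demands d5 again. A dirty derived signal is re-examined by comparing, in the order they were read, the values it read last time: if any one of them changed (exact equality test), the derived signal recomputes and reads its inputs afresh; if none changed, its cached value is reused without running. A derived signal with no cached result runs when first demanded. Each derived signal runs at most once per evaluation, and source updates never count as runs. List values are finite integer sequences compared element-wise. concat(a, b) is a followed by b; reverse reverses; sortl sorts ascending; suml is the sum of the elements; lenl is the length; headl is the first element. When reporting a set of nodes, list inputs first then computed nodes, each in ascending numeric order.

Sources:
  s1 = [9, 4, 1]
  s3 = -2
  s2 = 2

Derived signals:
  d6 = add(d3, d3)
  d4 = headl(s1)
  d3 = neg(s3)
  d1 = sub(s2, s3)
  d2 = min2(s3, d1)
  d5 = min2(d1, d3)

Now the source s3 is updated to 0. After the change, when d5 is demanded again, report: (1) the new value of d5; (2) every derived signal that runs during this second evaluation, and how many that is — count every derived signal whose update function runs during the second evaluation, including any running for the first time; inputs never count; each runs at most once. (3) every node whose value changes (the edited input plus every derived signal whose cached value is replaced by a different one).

d5 now evaluates to 0.
Run set: d1, d3, d5 (3 run).
Changed values: s3, d1, d3, d5.

Initial pass — values computed on the first demand:
  d1 = sub(2, -2) = 4
  d3 = neg(-2) = 2
  d5 = min2(4, 2) = 2

Second demand — change propagation:
  d1: re-runs because s3 -2->0; new result 2.
  d3: re-runs because s3 -2->0; new result 0.
  d5: re-runs because d1 4->2; d3 2->0; new result 0.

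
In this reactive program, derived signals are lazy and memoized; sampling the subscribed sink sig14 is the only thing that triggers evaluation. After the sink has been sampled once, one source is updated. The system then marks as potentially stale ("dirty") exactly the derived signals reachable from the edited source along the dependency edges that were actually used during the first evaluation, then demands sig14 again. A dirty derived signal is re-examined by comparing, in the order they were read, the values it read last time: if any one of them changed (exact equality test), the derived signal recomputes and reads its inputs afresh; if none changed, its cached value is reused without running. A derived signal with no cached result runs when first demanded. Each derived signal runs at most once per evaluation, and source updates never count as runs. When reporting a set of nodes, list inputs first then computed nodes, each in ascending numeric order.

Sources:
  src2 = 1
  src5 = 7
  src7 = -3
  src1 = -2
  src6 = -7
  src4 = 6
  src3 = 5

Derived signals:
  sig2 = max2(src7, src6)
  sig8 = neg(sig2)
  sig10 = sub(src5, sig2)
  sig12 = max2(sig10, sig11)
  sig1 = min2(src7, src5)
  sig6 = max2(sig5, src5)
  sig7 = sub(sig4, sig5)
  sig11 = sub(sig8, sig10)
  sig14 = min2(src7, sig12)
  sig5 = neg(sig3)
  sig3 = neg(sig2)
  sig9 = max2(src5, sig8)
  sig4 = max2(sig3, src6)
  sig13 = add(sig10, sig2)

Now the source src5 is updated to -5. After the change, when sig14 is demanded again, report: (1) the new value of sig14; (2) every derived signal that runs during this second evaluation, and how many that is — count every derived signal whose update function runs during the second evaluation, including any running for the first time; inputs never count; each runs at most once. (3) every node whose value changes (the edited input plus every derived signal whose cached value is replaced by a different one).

First demand of the output computes:
  sig2 = max2(-3, -7) = -3
  sig8 = neg(-3) = 3
  sig10 = sub(7, -3) = 10
  sig11 = sub(3, 10) = -7
  sig12 = max2(10, -7) = 10
  sig14 = min2(-3, 10) = -3

After the edit, cleaning proceeds:
  sig10: a read changed (src5 7->-5) — executes, giving -2.
  sig11: a read changed (sig10 10->-2) — executes, giving 5.
  sig12: a read changed (sig10 10->-2; sig11 -7->5) — executes, giving 5.
  sig14: a read changed (sig12 10->5) — executes, giving -3 — identical to its old value.

Demanding sig14 again yields -3.
4 derived signals run: sig10, sig11, sig12, sig14.
The nodes whose values change: src5, sig10, sig11, sig12.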